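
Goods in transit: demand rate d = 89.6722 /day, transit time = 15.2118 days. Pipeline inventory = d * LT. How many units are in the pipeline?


Pipeline = 89.6722 * 15.2118 = 1364.0756

1364.0756 units


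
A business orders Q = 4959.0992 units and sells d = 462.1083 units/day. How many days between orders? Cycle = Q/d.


Cycle = 4959.0992 / 462.1083 = 10.7315

10.7315 days


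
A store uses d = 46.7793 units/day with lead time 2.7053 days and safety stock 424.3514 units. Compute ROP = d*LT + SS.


d*LT = 46.7793 * 2.7053 = 126.5520
ROP = 126.5520 + 424.3514 = 550.9034

550.9034 units


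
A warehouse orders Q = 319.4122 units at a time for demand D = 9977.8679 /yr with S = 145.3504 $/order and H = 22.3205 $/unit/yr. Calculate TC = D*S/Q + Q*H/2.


Ordering cost = D*S/Q = 4540.4875
Holding cost = Q*H/2 = 3564.7200
TC = 4540.4875 + 3564.7200 = 8105.2075

8105.2075 $/yr


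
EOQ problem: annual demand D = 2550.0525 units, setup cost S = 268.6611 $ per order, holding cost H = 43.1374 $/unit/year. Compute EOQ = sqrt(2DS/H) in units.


2*D*S = 2 * 2550.0525 * 268.6611 = 1370199.8194
2*D*S/H = 31763.6162
EOQ = sqrt(31763.6162) = 178.2235

178.2235 units


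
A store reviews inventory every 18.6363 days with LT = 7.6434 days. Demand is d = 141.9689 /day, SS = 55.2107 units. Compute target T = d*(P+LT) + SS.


P + LT = 26.2797
d*(P+LT) = 141.9689 * 26.2797 = 3730.9001
T = 3730.9001 + 55.2107 = 3786.1108

3786.1108 units


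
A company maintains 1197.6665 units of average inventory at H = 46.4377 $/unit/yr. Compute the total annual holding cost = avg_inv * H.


Cost = 1197.6665 * 46.4377 = 55616.8776

55616.8776 $/yr


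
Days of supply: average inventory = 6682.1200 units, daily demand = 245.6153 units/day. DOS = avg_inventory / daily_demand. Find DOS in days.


DOS = 6682.1200 / 245.6153 = 27.2056

27.2056 days


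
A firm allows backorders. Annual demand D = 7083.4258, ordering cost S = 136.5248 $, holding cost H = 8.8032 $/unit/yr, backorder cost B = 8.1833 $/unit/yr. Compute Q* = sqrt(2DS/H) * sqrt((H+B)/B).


sqrt(2DS/H) = 468.7294
sqrt((H+B)/B) = 1.4407
Q* = 468.7294 * 1.4407 = 675.3204

675.3204 units


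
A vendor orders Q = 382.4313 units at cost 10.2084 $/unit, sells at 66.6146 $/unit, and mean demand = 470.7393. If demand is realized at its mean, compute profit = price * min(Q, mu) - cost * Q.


Sales at mu = min(382.4313, 470.7393) = 382.4313
Revenue = 66.6146 * 382.4313 = 25475.5081
Total cost = 10.2084 * 382.4313 = 3904.0117
Profit = 25475.5081 - 3904.0117 = 21571.4964

21571.4964 $


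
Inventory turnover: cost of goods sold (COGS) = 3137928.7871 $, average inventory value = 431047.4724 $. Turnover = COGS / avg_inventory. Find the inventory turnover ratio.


Turnover = 3137928.7871 / 431047.4724 = 7.2798

7.2798


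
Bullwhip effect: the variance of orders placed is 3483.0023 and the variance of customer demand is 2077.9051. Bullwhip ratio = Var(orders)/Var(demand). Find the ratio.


BW = 3483.0023 / 2077.9051 = 1.6762

1.6762


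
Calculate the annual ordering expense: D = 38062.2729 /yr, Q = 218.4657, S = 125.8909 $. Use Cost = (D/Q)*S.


Number of orders = D/Q = 174.2254
Cost = 174.2254 * 125.8909 = 21933.3918

21933.3918 $/yr


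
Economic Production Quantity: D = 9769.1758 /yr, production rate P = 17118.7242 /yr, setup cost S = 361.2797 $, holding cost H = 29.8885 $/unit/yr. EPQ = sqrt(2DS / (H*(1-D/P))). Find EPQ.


1 - D/P = 1 - 0.5707 = 0.4293
H*(1-D/P) = 12.8320
2DS = 7058809.8045
EPQ = sqrt(550095.5113) = 741.6842

741.6842 units


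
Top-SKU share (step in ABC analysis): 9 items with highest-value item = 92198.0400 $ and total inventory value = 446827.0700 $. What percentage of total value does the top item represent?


Top item = 92198.0400
Total = 446827.0700
Percentage = 92198.0400 / 446827.0700 * 100 = 20.6339

20.6339%


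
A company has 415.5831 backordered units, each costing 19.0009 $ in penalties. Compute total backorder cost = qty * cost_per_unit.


Total = 415.5831 * 19.0009 = 7896.4529

7896.4529 $


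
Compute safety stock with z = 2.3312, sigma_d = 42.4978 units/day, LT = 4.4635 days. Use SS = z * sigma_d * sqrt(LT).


sqrt(LT) = sqrt(4.4635) = 2.1127
SS = 2.3312 * 42.4978 * 2.1127 = 209.3070

209.3070 units


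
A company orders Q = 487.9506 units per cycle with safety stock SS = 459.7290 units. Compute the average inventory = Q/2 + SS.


Q/2 = 243.9753
Avg = 243.9753 + 459.7290 = 703.7043

703.7043 units


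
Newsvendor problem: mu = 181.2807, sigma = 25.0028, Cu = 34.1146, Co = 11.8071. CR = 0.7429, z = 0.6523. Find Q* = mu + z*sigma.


CR = Cu/(Cu+Co) = 34.1146/(34.1146+11.8071) = 0.7429
z = 0.6523
Q* = 181.2807 + 0.6523 * 25.0028 = 197.5900

197.5900 units


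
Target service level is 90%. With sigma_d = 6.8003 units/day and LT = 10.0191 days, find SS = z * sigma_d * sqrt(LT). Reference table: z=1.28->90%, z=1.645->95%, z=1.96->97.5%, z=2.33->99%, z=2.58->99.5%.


From the table, SL = 90% corresponds to z = 1.28
sqrt(LT) = sqrt(10.0191) = 3.1653
SS = 1.28 * 6.8003 * 3.1653 = 27.5520

27.5520 units


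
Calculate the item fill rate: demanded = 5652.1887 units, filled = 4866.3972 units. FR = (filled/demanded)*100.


FR = 4866.3972 / 5652.1887 * 100 = 86.0976

86.0976%


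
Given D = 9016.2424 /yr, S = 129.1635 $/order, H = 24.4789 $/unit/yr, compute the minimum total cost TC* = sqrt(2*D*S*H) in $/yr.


2*D*S*H = 57014757.0066
TC* = sqrt(57014757.0066) = 7550.8117

7550.8117 $/yr


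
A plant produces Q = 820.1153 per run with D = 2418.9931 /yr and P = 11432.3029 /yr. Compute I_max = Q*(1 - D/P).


D/P = 0.2116
1 - D/P = 0.7884
I_max = 820.1153 * 0.7884 = 646.5848

646.5848 units


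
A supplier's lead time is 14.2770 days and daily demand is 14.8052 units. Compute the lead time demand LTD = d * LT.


LTD = 14.8052 * 14.2770 = 211.3738

211.3738 units


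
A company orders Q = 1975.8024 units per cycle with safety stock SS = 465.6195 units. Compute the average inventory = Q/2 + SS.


Q/2 = 987.9012
Avg = 987.9012 + 465.6195 = 1453.5207

1453.5207 units


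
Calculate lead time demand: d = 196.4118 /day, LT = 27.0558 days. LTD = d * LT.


LTD = 196.4118 * 27.0558 = 5314.0784

5314.0784 units


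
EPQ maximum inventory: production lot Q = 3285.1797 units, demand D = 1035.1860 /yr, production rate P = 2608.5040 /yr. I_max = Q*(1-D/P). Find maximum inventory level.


D/P = 0.3969
1 - D/P = 0.6031
I_max = 3285.1797 * 0.6031 = 1981.4546

1981.4546 units


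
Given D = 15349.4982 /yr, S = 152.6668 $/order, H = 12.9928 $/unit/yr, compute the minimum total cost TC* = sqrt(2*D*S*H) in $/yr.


2*D*S*H = 60893583.7005
TC* = sqrt(60893583.7005) = 7803.4341

7803.4341 $/yr


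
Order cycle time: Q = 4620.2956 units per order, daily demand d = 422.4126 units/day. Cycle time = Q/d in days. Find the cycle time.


Cycle = 4620.2956 / 422.4126 = 10.9379

10.9379 days


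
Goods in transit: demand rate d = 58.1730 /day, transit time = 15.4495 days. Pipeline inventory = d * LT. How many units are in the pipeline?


Pipeline = 58.1730 * 15.4495 = 898.7438

898.7438 units


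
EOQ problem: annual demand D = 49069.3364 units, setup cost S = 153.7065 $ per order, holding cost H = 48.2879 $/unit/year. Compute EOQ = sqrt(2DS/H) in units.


2*D*S = 2 * 49069.3364 * 153.7065 = 15084551.9107
2*D*S/H = 312387.8220
EOQ = sqrt(312387.8220) = 558.9167

558.9167 units


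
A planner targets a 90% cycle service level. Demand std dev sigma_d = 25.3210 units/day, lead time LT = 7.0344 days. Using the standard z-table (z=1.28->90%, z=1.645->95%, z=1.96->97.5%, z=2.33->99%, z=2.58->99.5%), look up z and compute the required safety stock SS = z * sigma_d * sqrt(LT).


From the table, SL = 90% corresponds to z = 1.28
sqrt(LT) = sqrt(7.0344) = 2.6522
SS = 1.28 * 25.3210 * 2.6522 = 85.9616

85.9616 units


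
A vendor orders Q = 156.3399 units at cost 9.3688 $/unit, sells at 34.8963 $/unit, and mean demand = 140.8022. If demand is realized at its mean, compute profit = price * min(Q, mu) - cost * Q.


Sales at mu = min(156.3399, 140.8022) = 140.8022
Revenue = 34.8963 * 140.8022 = 4913.4758
Total cost = 9.3688 * 156.3399 = 1464.7173
Profit = 4913.4758 - 1464.7173 = 3448.7586

3448.7586 $


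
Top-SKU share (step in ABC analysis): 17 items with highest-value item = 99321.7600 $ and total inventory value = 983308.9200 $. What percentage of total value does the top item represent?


Top item = 99321.7600
Total = 983308.9200
Percentage = 99321.7600 / 983308.9200 * 100 = 10.1008

10.1008%


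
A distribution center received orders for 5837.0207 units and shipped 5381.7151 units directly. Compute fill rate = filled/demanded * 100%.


FR = 5381.7151 / 5837.0207 * 100 = 92.1997

92.1997%


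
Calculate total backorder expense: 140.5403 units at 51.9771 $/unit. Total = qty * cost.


Total = 140.5403 * 51.9771 = 7304.8772

7304.8772 $


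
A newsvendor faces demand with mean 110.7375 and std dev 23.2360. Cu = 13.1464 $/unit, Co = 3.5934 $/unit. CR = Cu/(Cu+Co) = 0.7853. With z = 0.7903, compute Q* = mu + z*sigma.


CR = Cu/(Cu+Co) = 13.1464/(13.1464+3.5934) = 0.7853
z = 0.7903
Q* = 110.7375 + 0.7903 * 23.2360 = 129.1009

129.1009 units


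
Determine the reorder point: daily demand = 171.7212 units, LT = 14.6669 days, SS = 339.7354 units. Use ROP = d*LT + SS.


d*LT = 171.7212 * 14.6669 = 2518.6177
ROP = 2518.6177 + 339.7354 = 2858.3531

2858.3531 units


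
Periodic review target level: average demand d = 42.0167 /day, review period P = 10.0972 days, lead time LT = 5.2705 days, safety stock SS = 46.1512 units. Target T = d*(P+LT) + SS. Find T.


P + LT = 15.3677
d*(P+LT) = 42.0167 * 15.3677 = 645.7000
T = 645.7000 + 46.1512 = 691.8512

691.8512 units


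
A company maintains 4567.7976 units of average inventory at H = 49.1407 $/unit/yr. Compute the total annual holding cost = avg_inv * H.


Cost = 4567.7976 * 49.1407 = 224464.7715

224464.7715 $/yr


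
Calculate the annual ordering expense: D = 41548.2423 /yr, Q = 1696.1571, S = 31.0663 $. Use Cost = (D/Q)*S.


Number of orders = D/Q = 24.4955
Cost = 24.4955 * 31.0663 = 760.9850

760.9850 $/yr


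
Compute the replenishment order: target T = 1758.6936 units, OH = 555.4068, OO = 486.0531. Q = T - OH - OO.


Inventory position = OH + OO = 555.4068 + 486.0531 = 1041.4599
Q = 1758.6936 - 1041.4599 = 717.2337

717.2337 units


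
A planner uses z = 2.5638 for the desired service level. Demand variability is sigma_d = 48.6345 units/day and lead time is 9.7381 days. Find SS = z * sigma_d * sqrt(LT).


sqrt(LT) = sqrt(9.7381) = 3.1206
SS = 2.5638 * 48.6345 * 3.1206 = 389.1040

389.1040 units


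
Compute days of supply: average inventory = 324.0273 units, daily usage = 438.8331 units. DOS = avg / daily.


DOS = 324.0273 / 438.8331 = 0.7384

0.7384 days


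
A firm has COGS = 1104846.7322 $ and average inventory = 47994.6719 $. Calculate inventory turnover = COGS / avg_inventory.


Turnover = 1104846.7322 / 47994.6719 = 23.0202

23.0202


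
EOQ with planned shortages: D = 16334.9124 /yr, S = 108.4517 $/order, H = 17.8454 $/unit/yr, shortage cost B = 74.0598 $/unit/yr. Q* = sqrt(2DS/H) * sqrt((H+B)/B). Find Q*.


sqrt(2DS/H) = 445.5828
sqrt((H+B)/B) = 1.1140
Q* = 445.5828 * 1.1140 = 496.3719

496.3719 units


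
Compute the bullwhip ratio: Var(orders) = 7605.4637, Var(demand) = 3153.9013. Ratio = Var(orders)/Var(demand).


BW = 7605.4637 / 3153.9013 = 2.4114

2.4114


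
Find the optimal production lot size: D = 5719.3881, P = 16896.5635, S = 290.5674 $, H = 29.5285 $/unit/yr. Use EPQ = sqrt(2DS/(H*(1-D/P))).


1 - D/P = 1 - 0.3385 = 0.6615
H*(1-D/P) = 19.5333
2DS = 3323735.4596
EPQ = sqrt(170157.6124) = 412.5017

412.5017 units


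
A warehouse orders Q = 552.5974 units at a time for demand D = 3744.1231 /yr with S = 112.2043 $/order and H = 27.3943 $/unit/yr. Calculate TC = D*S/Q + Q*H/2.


Ordering cost = D*S/Q = 760.2401
Holding cost = Q*H/2 = 7569.0095
TC = 760.2401 + 7569.0095 = 8329.2496

8329.2496 $/yr


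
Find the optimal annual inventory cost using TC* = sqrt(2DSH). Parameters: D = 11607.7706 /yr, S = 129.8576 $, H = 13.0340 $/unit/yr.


2*D*S*H = 39293788.3099
TC* = sqrt(39293788.3099) = 6268.4758

6268.4758 $/yr


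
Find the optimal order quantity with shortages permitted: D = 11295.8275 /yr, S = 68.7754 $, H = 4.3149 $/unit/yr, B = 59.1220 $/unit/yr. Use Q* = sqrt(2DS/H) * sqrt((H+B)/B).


sqrt(2DS/H) = 600.0746
sqrt((H+B)/B) = 1.0358
Q* = 600.0746 * 1.0358 = 621.5866

621.5866 units


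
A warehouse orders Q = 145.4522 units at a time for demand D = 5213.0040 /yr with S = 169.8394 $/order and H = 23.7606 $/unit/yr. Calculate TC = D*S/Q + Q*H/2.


Ordering cost = D*S/Q = 6087.0408
Holding cost = Q*H/2 = 1728.0158
TC = 6087.0408 + 1728.0158 = 7815.0565

7815.0565 $/yr


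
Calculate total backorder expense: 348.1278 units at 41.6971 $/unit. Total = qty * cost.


Total = 348.1278 * 41.6971 = 14515.9197

14515.9197 $


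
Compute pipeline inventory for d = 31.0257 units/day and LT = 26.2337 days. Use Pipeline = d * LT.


Pipeline = 31.0257 * 26.2337 = 813.9189

813.9189 units


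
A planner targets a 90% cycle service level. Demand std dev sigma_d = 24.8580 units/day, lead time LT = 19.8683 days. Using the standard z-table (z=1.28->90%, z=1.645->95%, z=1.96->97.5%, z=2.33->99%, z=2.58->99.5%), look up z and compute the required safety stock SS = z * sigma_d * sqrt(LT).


From the table, SL = 90% corresponds to z = 1.28
sqrt(LT) = sqrt(19.8683) = 4.4574
SS = 1.28 * 24.8580 * 4.4574 = 141.8262

141.8262 units


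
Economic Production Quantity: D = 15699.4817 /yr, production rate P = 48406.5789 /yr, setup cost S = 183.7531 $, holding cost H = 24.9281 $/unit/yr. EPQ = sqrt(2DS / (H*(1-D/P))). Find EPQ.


1 - D/P = 1 - 0.3243 = 0.6757
H*(1-D/P) = 16.8433
2DS = 5769656.8615
EPQ = sqrt(342549.3878) = 585.2772

585.2772 units


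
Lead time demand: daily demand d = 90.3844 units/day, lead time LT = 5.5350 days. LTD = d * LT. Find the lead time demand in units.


LTD = 90.3844 * 5.5350 = 500.2777

500.2777 units


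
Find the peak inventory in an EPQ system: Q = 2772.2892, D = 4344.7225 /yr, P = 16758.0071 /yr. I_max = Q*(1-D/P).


D/P = 0.2593
1 - D/P = 0.7407
I_max = 2772.2892 * 0.7407 = 2053.5386

2053.5386 units


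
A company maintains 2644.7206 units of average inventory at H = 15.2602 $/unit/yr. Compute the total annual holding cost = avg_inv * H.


Cost = 2644.7206 * 15.2602 = 40358.9653

40358.9653 $/yr


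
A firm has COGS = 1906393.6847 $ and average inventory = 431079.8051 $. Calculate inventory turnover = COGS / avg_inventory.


Turnover = 1906393.6847 / 431079.8051 = 4.4224

4.4224


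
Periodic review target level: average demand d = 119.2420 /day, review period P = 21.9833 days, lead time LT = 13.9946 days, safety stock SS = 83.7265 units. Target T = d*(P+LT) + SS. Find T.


P + LT = 35.9779
d*(P+LT) = 119.2420 * 35.9779 = 4290.0768
T = 4290.0768 + 83.7265 = 4373.8033

4373.8033 units


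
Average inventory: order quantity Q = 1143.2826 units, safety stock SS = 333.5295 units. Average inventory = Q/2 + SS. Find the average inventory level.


Q/2 = 571.6413
Avg = 571.6413 + 333.5295 = 905.1708

905.1708 units


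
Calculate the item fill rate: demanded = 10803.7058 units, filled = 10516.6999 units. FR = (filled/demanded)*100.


FR = 10516.6999 / 10803.7058 * 100 = 97.3434

97.3434%


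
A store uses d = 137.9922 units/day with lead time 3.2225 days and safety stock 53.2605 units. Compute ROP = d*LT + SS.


d*LT = 137.9922 * 3.2225 = 444.6799
ROP = 444.6799 + 53.2605 = 497.9404

497.9404 units


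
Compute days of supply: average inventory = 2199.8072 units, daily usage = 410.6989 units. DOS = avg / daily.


DOS = 2199.8072 / 410.6989 = 5.3563

5.3563 days


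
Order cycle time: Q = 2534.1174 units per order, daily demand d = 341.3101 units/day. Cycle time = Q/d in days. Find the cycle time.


Cycle = 2534.1174 / 341.3101 = 7.4247

7.4247 days


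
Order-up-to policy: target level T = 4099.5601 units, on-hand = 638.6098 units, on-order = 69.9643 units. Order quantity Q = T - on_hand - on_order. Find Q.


Inventory position = OH + OO = 638.6098 + 69.9643 = 708.5741
Q = 4099.5601 - 708.5741 = 3390.9860

3390.9860 units


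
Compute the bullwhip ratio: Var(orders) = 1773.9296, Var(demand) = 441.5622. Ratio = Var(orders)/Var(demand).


BW = 1773.9296 / 441.5622 = 4.0174

4.0174


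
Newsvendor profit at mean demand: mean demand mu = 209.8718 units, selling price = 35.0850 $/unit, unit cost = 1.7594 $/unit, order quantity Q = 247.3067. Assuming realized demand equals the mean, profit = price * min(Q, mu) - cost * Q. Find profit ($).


Sales at mu = min(247.3067, 209.8718) = 209.8718
Revenue = 35.0850 * 209.8718 = 7363.3521
Total cost = 1.7594 * 247.3067 = 435.1114
Profit = 7363.3521 - 435.1114 = 6928.2407

6928.2407 $


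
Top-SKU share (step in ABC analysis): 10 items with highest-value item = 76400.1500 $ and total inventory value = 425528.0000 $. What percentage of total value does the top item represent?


Top item = 76400.1500
Total = 425528.0000
Percentage = 76400.1500 / 425528.0000 * 100 = 17.9542

17.9542%


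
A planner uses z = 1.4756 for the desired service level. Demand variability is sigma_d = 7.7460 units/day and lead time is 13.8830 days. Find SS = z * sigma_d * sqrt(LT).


sqrt(LT) = sqrt(13.8830) = 3.7260
SS = 1.4756 * 7.7460 * 3.7260 = 42.5881

42.5881 units


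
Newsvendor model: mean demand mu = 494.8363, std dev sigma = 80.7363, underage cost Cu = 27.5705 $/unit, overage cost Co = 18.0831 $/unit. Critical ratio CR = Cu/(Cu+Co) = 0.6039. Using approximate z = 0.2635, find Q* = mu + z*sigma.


CR = Cu/(Cu+Co) = 27.5705/(27.5705+18.0831) = 0.6039
z = 0.2635
Q* = 494.8363 + 0.2635 * 80.7363 = 516.1103

516.1103 units


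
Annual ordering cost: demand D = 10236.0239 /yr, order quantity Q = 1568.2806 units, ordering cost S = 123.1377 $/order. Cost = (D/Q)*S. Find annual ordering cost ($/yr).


Number of orders = D/Q = 6.5269
Cost = 6.5269 * 123.1377 = 803.7085

803.7085 $/yr


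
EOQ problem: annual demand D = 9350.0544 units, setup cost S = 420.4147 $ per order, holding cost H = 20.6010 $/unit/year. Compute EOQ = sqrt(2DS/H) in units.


2*D*S = 2 * 9350.0544 * 420.4147 = 7861800.6311
2*D*S/H = 381622.2820
EOQ = sqrt(381622.2820) = 617.7558

617.7558 units


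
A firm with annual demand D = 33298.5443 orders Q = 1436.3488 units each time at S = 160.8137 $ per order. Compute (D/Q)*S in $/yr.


Number of orders = D/Q = 23.1828
Cost = 23.1828 * 160.8137 = 3728.1071

3728.1071 $/yr


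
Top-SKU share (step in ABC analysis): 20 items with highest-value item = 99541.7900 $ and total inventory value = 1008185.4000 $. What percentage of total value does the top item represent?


Top item = 99541.7900
Total = 1008185.4000
Percentage = 99541.7900 / 1008185.4000 * 100 = 9.8734

9.8734%


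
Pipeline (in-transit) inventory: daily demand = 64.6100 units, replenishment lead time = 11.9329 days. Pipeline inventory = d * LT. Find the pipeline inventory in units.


Pipeline = 64.6100 * 11.9329 = 770.9847

770.9847 units


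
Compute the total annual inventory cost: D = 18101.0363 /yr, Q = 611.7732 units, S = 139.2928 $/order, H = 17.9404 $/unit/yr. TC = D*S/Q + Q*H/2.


Ordering cost = D*S/Q = 4121.3705
Holding cost = Q*H/2 = 5487.7280
TC = 4121.3705 + 5487.7280 = 9609.0985

9609.0985 $/yr


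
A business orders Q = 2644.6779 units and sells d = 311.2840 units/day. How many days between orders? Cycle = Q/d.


Cycle = 2644.6779 / 311.2840 = 8.4960

8.4960 days


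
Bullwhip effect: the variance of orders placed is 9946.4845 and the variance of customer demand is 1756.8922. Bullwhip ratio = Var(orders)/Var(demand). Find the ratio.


BW = 9946.4845 / 1756.8922 = 5.6614

5.6614


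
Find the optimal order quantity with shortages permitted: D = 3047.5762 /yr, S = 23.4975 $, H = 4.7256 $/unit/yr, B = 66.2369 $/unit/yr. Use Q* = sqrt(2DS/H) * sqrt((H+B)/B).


sqrt(2DS/H) = 174.0903
sqrt((H+B)/B) = 1.0351
Q* = 174.0903 * 1.0351 = 180.1935

180.1935 units


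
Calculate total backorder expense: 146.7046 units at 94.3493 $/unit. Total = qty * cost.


Total = 146.7046 * 94.3493 = 13841.4763

13841.4763 $


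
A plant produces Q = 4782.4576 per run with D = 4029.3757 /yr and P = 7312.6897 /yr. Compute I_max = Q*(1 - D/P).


D/P = 0.5510
1 - D/P = 0.4490
I_max = 4782.4576 * 0.4490 = 2147.2687

2147.2687 units


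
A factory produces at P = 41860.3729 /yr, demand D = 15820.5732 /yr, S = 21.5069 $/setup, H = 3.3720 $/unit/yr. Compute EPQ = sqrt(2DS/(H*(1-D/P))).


1 - D/P = 1 - 0.3779 = 0.6221
H*(1-D/P) = 2.0976
2DS = 680502.9715
EPQ = sqrt(324420.2193) = 569.5790

569.5790 units


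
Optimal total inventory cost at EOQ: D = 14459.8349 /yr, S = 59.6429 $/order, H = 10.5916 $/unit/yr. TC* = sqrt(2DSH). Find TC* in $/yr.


2*D*S*H = 18268952.7585
TC* = sqrt(18268952.7585) = 4274.2195

4274.2195 $/yr


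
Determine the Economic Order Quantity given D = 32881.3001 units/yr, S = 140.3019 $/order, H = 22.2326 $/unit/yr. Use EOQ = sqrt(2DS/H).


2*D*S = 2 * 32881.3001 * 140.3019 = 9226617.7570
2*D*S/H = 415003.9922
EOQ = sqrt(415003.9922) = 644.2080

644.2080 units


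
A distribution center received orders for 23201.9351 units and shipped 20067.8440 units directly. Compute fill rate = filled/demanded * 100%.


FR = 20067.8440 / 23201.9351 * 100 = 86.4921

86.4921%


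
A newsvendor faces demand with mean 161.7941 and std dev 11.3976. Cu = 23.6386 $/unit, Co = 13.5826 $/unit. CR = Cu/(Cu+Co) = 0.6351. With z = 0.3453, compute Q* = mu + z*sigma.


CR = Cu/(Cu+Co) = 23.6386/(23.6386+13.5826) = 0.6351
z = 0.3453
Q* = 161.7941 + 0.3453 * 11.3976 = 165.7297

165.7297 units


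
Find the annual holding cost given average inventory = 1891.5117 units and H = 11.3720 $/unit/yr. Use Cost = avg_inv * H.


Cost = 1891.5117 * 11.3720 = 21510.2711

21510.2711 $/yr


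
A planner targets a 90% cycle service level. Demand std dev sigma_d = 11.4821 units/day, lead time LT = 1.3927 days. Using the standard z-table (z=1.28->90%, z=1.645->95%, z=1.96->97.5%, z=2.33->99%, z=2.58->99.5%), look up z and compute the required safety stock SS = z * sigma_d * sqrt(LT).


From the table, SL = 90% corresponds to z = 1.28
sqrt(LT) = sqrt(1.3927) = 1.1801
SS = 1.28 * 11.4821 * 1.1801 = 17.3444

17.3444 units


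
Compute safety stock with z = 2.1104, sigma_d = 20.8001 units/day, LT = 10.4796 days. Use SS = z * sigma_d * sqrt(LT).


sqrt(LT) = sqrt(10.4796) = 3.2372
SS = 2.1104 * 20.8001 * 3.2372 = 142.1028

142.1028 units


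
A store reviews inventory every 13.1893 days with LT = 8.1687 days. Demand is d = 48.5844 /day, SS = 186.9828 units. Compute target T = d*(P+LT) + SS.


P + LT = 21.3580
d*(P+LT) = 48.5844 * 21.3580 = 1037.6656
T = 1037.6656 + 186.9828 = 1224.6484

1224.6484 units


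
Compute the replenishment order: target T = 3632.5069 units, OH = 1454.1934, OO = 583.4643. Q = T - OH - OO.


Inventory position = OH + OO = 1454.1934 + 583.4643 = 2037.6577
Q = 3632.5069 - 2037.6577 = 1594.8492

1594.8492 units


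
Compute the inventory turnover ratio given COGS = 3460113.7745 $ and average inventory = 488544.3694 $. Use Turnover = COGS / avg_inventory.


Turnover = 3460113.7745 / 488544.3694 = 7.0825

7.0825


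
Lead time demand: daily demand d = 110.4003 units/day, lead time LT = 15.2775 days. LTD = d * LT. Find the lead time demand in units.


LTD = 110.4003 * 15.2775 = 1686.6406

1686.6406 units


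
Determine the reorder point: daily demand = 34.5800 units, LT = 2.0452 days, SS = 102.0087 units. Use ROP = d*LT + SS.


d*LT = 34.5800 * 2.0452 = 70.7230
ROP = 70.7230 + 102.0087 = 172.7317

172.7317 units


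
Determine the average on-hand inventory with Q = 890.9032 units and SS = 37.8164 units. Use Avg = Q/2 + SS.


Q/2 = 445.4516
Avg = 445.4516 + 37.8164 = 483.2680

483.2680 units


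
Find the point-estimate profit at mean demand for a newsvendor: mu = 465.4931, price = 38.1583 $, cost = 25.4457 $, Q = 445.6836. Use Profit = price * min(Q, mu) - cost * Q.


Sales at mu = min(445.6836, 465.4931) = 445.6836
Revenue = 38.1583 * 445.6836 = 17006.5285
Total cost = 25.4457 * 445.6836 = 11340.7312
Profit = 17006.5285 - 11340.7312 = 5665.7973

5665.7973 $


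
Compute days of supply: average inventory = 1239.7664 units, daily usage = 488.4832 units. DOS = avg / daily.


DOS = 1239.7664 / 488.4832 = 2.5380

2.5380 days


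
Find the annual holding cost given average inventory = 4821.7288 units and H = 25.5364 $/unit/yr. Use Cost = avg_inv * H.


Cost = 4821.7288 * 25.5364 = 123129.5953

123129.5953 $/yr


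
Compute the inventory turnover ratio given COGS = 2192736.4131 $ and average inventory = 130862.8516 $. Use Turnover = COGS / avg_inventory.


Turnover = 2192736.4131 / 130862.8516 = 16.7560

16.7560


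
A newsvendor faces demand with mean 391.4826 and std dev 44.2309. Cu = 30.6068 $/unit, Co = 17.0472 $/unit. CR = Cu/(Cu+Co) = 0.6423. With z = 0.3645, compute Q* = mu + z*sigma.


CR = Cu/(Cu+Co) = 30.6068/(30.6068+17.0472) = 0.6423
z = 0.3645
Q* = 391.4826 + 0.3645 * 44.2309 = 407.6048

407.6048 units


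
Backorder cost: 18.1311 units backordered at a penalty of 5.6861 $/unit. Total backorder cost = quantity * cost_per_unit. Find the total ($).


Total = 18.1311 * 5.6861 = 103.0952

103.0952 $


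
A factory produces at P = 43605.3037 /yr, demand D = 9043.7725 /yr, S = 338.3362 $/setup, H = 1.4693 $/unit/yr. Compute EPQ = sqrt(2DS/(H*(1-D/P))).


1 - D/P = 1 - 0.2074 = 0.7926
H*(1-D/P) = 1.1646
2DS = 6119671.2426
EPQ = sqrt(5254893.9251) = 2292.3555

2292.3555 units


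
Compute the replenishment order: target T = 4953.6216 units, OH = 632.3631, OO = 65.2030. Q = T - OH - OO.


Inventory position = OH + OO = 632.3631 + 65.2030 = 697.5661
Q = 4953.6216 - 697.5661 = 4256.0555

4256.0555 units


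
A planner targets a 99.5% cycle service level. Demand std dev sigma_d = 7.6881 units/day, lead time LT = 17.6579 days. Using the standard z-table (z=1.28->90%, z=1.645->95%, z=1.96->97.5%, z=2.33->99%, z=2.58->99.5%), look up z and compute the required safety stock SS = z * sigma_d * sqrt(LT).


From the table, SL = 99.5% corresponds to z = 2.58
sqrt(LT) = sqrt(17.6579) = 4.2021
SS = 2.58 * 7.6881 * 4.2021 = 83.3505

83.3505 units


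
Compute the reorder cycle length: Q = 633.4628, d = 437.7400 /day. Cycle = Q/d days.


Cycle = 633.4628 / 437.7400 = 1.4471

1.4471 days


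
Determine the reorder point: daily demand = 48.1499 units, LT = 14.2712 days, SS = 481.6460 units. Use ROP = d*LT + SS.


d*LT = 48.1499 * 14.2712 = 687.1569
ROP = 687.1569 + 481.6460 = 1168.8029

1168.8029 units


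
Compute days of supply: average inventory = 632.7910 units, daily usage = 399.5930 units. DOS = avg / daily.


DOS = 632.7910 / 399.5930 = 1.5836

1.5836 days


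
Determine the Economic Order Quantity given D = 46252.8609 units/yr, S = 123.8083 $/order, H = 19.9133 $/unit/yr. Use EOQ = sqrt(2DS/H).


2*D*S = 2 * 46252.8609 * 123.8083 = 11452976.1563
2*D*S/H = 575142.0486
EOQ = sqrt(575142.0486) = 758.3812

758.3812 units


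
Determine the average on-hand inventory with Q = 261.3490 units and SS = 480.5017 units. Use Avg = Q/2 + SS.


Q/2 = 130.6745
Avg = 130.6745 + 480.5017 = 611.1762

611.1762 units


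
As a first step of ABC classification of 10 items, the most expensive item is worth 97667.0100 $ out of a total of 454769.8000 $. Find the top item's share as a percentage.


Top item = 97667.0100
Total = 454769.8000
Percentage = 97667.0100 / 454769.8000 * 100 = 21.4761

21.4761%


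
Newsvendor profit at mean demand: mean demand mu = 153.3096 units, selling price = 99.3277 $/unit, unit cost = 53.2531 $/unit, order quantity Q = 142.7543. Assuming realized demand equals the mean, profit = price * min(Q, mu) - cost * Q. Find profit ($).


Sales at mu = min(142.7543, 153.3096) = 142.7543
Revenue = 99.3277 * 142.7543 = 14179.4563
Total cost = 53.2531 * 142.7543 = 7602.1090
Profit = 14179.4563 - 7602.1090 = 6577.3473

6577.3473 $


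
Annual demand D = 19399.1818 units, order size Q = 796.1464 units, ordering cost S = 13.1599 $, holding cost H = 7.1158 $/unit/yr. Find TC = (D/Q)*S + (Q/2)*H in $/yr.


Ordering cost = D*S/Q = 320.6587
Holding cost = Q*H/2 = 2832.6093
TC = 320.6587 + 2832.6093 = 3153.2680

3153.2680 $/yr


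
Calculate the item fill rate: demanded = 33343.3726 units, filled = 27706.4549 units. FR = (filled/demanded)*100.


FR = 27706.4549 / 33343.3726 * 100 = 83.0943

83.0943%


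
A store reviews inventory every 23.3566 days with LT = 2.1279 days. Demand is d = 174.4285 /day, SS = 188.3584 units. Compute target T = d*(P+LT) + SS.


P + LT = 25.4845
d*(P+LT) = 174.4285 * 25.4845 = 4445.2231
T = 4445.2231 + 188.3584 = 4633.5815

4633.5815 units


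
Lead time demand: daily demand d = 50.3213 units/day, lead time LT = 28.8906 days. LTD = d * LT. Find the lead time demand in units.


LTD = 50.3213 * 28.8906 = 1453.8125

1453.8125 units


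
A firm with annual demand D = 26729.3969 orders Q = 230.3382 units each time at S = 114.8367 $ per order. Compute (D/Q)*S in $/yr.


Number of orders = D/Q = 116.0441
Cost = 116.0441 * 114.8367 = 13326.1254

13326.1254 $/yr


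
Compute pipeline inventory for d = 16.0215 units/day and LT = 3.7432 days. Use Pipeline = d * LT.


Pipeline = 16.0215 * 3.7432 = 59.9717

59.9717 units


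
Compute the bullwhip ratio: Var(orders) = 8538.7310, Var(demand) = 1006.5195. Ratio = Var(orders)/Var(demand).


BW = 8538.7310 / 1006.5195 = 8.4834

8.4834


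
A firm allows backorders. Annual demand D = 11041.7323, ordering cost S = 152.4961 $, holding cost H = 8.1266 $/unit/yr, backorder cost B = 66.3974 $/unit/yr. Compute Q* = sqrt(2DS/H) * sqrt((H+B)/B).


sqrt(2DS/H) = 643.7371
sqrt((H+B)/B) = 1.0594
Q* = 643.7371 * 1.0594 = 681.9948

681.9948 units


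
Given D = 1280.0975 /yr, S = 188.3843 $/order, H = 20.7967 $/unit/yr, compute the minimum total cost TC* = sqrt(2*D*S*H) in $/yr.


2*D*S*H = 10030259.7013
TC* = sqrt(10030259.7013) = 3167.0585

3167.0585 $/yr


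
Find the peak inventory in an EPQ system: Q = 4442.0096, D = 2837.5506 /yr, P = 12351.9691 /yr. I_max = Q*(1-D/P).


D/P = 0.2297
1 - D/P = 0.7703
I_max = 4442.0096 * 0.7703 = 3421.5709

3421.5709 units


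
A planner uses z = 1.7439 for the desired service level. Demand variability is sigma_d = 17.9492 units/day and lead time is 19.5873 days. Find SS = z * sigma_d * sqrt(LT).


sqrt(LT) = sqrt(19.5873) = 4.4258
SS = 1.7439 * 17.9492 * 4.4258 = 138.5332

138.5332 units


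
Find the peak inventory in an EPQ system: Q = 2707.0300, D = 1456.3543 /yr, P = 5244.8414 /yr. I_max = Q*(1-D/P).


D/P = 0.2777
1 - D/P = 0.7223
I_max = 2707.0300 * 0.7223 = 1955.3591

1955.3591 units


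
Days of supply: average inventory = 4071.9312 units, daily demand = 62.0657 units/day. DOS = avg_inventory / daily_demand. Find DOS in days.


DOS = 4071.9312 / 62.0657 = 65.6068

65.6068 days


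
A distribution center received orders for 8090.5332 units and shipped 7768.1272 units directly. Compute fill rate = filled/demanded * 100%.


FR = 7768.1272 / 8090.5332 * 100 = 96.0150

96.0150%


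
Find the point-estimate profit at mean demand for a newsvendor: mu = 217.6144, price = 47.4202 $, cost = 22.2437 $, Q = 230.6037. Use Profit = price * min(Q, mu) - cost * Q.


Sales at mu = min(230.6037, 217.6144) = 217.6144
Revenue = 47.4202 * 217.6144 = 10319.3184
Total cost = 22.2437 * 230.6037 = 5129.4795
Profit = 10319.3184 - 5129.4795 = 5189.8388

5189.8388 $


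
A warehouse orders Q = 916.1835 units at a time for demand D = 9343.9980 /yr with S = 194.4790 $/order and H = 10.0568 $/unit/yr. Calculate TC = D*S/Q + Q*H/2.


Ordering cost = D*S/Q = 1983.4579
Holding cost = Q*H/2 = 4606.9371
TC = 1983.4579 + 4606.9371 = 6590.3950

6590.3950 $/yr


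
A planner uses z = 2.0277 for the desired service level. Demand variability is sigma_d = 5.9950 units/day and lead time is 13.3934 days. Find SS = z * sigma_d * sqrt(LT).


sqrt(LT) = sqrt(13.3934) = 3.6597
SS = 2.0277 * 5.9950 * 3.6597 = 44.4875

44.4875 units


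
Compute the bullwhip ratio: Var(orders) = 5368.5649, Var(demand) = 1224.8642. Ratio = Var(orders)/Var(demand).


BW = 5368.5649 / 1224.8642 = 4.3830

4.3830


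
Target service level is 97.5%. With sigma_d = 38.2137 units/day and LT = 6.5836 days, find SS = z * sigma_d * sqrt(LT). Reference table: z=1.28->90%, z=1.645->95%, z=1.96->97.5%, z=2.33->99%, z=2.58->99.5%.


From the table, SL = 97.5% corresponds to z = 1.96
sqrt(LT) = sqrt(6.5836) = 2.5659
SS = 1.96 * 38.2137 * 2.5659 = 192.1794

192.1794 units


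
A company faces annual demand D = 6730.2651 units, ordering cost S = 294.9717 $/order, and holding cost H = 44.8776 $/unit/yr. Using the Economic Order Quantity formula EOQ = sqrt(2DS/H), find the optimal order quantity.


2*D*S = 2 * 6730.2651 * 294.9717 = 3970475.4760
2*D*S/H = 88473.4361
EOQ = sqrt(88473.4361) = 297.4448

297.4448 units


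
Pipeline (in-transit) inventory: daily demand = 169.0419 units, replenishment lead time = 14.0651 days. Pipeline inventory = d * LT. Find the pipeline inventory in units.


Pipeline = 169.0419 * 14.0651 = 2377.5912

2377.5912 units


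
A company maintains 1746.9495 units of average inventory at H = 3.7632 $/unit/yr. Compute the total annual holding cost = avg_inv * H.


Cost = 1746.9495 * 3.7632 = 6574.1204

6574.1204 $/yr


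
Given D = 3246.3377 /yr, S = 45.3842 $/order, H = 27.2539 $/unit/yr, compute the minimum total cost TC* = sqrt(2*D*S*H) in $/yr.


2*D*S*H = 8030767.1427
TC* = sqrt(8030767.1427) = 2833.8608

2833.8608 $/yr


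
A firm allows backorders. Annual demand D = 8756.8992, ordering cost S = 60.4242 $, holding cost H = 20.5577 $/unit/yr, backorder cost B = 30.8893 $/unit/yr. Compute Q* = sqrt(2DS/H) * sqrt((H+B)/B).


sqrt(2DS/H) = 226.8863
sqrt((H+B)/B) = 1.2906
Q* = 226.8863 * 1.2906 = 292.8090

292.8090 units


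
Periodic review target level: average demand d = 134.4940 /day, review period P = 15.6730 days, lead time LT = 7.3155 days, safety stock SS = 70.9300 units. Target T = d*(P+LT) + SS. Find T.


P + LT = 22.9885
d*(P+LT) = 134.4940 * 22.9885 = 3091.8153
T = 3091.8153 + 70.9300 = 3162.7453

3162.7453 units


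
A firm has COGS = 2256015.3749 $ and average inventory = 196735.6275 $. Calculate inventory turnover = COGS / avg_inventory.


Turnover = 2256015.3749 / 196735.6275 = 11.4672

11.4672


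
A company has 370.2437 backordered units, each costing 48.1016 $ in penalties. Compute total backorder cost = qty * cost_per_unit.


Total = 370.2437 * 48.1016 = 17809.3144

17809.3144 $


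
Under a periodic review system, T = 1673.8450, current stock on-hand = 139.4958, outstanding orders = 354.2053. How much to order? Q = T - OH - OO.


Inventory position = OH + OO = 139.4958 + 354.2053 = 493.7011
Q = 1673.8450 - 493.7011 = 1180.1439

1180.1439 units


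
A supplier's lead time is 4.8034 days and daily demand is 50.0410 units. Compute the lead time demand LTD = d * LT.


LTD = 50.0410 * 4.8034 = 240.3669

240.3669 units


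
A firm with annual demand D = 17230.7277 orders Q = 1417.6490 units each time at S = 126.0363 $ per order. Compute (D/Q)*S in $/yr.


Number of orders = D/Q = 12.1544
Cost = 12.1544 * 126.0363 = 1531.9005

1531.9005 $/yr


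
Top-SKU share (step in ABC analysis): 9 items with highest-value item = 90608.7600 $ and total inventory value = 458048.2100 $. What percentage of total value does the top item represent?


Top item = 90608.7600
Total = 458048.2100
Percentage = 90608.7600 / 458048.2100 * 100 = 19.7815

19.7815%


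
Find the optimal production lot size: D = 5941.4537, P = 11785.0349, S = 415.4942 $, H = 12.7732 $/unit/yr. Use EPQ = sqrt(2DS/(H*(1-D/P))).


1 - D/P = 1 - 0.5042 = 0.4958
H*(1-D/P) = 6.3336
2DS = 4937279.1038
EPQ = sqrt(779542.4254) = 882.9170

882.9170 units


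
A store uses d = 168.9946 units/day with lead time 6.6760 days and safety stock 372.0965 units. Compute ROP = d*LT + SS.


d*LT = 168.9946 * 6.6760 = 1128.2079
ROP = 1128.2079 + 372.0965 = 1500.3044

1500.3044 units


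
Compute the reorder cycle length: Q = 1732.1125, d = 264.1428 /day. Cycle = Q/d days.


Cycle = 1732.1125 / 264.1428 = 6.5575

6.5575 days


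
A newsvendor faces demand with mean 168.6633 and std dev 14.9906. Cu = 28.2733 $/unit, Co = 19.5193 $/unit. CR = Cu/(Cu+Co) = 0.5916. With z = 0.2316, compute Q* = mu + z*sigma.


CR = Cu/(Cu+Co) = 28.2733/(28.2733+19.5193) = 0.5916
z = 0.2316
Q* = 168.6633 + 0.2316 * 14.9906 = 172.1351

172.1351 units


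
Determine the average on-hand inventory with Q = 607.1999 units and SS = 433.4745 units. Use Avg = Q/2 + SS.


Q/2 = 303.5999
Avg = 303.5999 + 433.4745 = 737.0744

737.0744 units


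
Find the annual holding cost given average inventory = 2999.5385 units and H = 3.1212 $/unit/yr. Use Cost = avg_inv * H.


Cost = 2999.5385 * 3.1212 = 9362.1596

9362.1596 $/yr


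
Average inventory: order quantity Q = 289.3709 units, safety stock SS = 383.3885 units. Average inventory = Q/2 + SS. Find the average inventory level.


Q/2 = 144.6855
Avg = 144.6855 + 383.3885 = 528.0739

528.0739 units


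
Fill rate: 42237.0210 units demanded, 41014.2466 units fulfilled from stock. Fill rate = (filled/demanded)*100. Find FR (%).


FR = 41014.2466 / 42237.0210 * 100 = 97.1050

97.1050%


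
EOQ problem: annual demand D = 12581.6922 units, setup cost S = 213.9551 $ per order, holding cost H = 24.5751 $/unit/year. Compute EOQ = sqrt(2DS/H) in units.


2*D*S = 2 * 12581.6922 * 213.9551 = 5383834.4256
2*D*S/H = 219076.8064
EOQ = sqrt(219076.8064) = 468.0564

468.0564 units


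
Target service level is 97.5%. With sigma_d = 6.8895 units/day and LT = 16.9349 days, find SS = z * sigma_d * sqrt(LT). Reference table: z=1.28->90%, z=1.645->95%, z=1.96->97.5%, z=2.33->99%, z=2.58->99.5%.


From the table, SL = 97.5% corresponds to z = 1.96
sqrt(LT) = sqrt(16.9349) = 4.1152
SS = 1.96 * 6.8895 * 4.1152 = 55.5693

55.5693 units


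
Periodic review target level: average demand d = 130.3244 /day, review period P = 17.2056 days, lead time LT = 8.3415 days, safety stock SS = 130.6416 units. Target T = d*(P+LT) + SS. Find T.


P + LT = 25.5471
d*(P+LT) = 130.3244 * 25.5471 = 3329.4105
T = 3329.4105 + 130.6416 = 3460.0521

3460.0521 units


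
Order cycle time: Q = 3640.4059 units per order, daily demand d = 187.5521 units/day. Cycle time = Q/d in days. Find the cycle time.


Cycle = 3640.4059 / 187.5521 = 19.4101

19.4101 days


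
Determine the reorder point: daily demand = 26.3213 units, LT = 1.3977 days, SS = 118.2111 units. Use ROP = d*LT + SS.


d*LT = 26.3213 * 1.3977 = 36.7893
ROP = 36.7893 + 118.2111 = 155.0004

155.0004 units


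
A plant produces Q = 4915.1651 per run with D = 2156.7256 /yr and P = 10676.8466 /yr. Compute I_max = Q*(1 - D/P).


D/P = 0.2020
1 - D/P = 0.7980
I_max = 4915.1651 * 0.7980 = 3922.3006

3922.3006 units


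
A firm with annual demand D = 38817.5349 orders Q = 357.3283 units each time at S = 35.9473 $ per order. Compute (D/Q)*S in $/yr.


Number of orders = D/Q = 108.6327
Cost = 108.6327 * 35.9473 = 3905.0519

3905.0519 $/yr


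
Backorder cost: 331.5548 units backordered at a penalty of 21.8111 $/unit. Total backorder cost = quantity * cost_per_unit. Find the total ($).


Total = 331.5548 * 21.8111 = 7231.5749

7231.5749 $
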